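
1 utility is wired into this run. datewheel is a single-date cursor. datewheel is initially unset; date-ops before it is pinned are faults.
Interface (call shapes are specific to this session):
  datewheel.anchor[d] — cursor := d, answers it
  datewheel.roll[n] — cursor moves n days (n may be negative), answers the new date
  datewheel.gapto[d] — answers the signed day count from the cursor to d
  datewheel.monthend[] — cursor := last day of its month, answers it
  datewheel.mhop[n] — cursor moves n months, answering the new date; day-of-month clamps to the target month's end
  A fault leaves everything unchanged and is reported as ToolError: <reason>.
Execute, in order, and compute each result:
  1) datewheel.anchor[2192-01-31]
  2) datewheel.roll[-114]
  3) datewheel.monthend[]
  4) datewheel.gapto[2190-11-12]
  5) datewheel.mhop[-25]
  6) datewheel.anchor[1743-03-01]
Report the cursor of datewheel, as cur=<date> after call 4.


# 1. datewheel.anchor(d='2192-01-31') => 2192-01-31
# 2. datewheel.roll(n='-114') => 2191-10-09
# 3. datewheel.monthend() => 2191-10-31
# 4. datewheel.gapto(d='2190-11-12') => -353
# 5. datewheel.mhop(n='-25') => 2189-09-30
# 6. datewheel.anchor(d='1743-03-01') => 1743-03-01

Answer: cur=2191-10-31


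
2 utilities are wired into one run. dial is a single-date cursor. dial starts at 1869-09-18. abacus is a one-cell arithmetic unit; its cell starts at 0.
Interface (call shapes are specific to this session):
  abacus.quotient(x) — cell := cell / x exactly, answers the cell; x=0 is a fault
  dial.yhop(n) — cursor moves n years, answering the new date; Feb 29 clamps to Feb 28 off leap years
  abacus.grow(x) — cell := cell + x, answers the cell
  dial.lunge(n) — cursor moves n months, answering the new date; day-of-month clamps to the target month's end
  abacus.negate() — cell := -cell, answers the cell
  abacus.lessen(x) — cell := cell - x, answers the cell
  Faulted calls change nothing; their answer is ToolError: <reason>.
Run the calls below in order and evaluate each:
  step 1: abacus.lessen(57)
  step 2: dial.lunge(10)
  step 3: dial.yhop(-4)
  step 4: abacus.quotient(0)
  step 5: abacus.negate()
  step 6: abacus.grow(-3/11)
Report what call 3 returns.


Answer: 1866-07-18

Derivation:
Calling abacus.lessen(57), and observe -57.
I invoke dial.lunge(10), giving 1870-07-18.
Then dial.yhop(-4), and get 1866-07-18.
I call abacus.quotient(0), — result: ToolError: division by zero.
Now I run abacus.negate, — result: 57.
I use abacus.grow(-3/11), yielding 624/11.


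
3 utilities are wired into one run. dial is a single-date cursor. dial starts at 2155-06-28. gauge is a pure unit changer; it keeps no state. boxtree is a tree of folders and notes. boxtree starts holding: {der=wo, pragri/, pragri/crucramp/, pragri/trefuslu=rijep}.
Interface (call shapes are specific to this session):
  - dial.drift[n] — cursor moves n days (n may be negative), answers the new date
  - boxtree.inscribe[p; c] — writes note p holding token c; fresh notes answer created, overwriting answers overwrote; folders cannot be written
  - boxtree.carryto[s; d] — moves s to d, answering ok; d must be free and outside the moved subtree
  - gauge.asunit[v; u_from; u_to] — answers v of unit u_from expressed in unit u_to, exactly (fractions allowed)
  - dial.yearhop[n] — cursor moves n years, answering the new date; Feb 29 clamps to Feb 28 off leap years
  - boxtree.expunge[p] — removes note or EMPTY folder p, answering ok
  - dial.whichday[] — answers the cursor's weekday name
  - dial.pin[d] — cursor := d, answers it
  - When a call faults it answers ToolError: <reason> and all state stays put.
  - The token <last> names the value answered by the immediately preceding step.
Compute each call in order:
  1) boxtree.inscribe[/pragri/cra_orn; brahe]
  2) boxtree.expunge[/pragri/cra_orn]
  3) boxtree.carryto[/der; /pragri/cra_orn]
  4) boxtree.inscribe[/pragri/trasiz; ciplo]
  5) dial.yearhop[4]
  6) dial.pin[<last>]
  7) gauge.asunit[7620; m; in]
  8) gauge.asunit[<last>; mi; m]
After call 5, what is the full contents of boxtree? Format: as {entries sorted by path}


I use boxtree.inscribe on /pragri/cra_orn, brahe, yielding created.
Now I run boxtree.expunge on /pragri/cra_orn, giving ok.
Next I call boxtree.carryto on /der, /pragri/cra_orn: ok.
Using boxtree.inscribe on /pragri/trasiz, ciplo, which returns created.
Using dial.yearhop on 4, which returns 2159-06-28.
Next I call dial.pin on <last>, yielding 2159-06-28.
Next I call gauge.asunit on 7620, m, in, and observe 300000.
Invoking gauge.asunit on <last>, mi, m, and get 482803200.

Answer: {pragri/, pragri/cra_orn=wo, pragri/crucramp/, pragri/trasiz=ciplo, pragri/trefuslu=rijep}


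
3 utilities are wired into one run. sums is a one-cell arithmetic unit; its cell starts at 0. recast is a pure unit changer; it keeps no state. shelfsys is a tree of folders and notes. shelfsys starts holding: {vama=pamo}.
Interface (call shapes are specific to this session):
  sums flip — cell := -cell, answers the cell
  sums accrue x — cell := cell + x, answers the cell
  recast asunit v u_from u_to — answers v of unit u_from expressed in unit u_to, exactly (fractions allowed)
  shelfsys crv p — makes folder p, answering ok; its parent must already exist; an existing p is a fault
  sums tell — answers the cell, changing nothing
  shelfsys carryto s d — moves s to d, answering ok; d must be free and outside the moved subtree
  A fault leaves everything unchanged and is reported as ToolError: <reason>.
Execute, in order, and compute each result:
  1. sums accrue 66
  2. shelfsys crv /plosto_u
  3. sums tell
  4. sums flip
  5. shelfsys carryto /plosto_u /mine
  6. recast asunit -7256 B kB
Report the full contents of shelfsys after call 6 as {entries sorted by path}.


Answer: {mine/, vama=pamo}

Derivation:
Step: sums accrue[x→66]
Result: 66
Step: shelfsys crv[p→/plosto_u]
Result: ok
Step: sums tell[]
Result: 66
Step: sums flip[]
Result: -66
Step: shelfsys carryto[s→/plosto_u; d→/mine]
Result: ok
Step: recast asunit[v→-7256; u_from→B; u_to→kB]
Result: -907/125


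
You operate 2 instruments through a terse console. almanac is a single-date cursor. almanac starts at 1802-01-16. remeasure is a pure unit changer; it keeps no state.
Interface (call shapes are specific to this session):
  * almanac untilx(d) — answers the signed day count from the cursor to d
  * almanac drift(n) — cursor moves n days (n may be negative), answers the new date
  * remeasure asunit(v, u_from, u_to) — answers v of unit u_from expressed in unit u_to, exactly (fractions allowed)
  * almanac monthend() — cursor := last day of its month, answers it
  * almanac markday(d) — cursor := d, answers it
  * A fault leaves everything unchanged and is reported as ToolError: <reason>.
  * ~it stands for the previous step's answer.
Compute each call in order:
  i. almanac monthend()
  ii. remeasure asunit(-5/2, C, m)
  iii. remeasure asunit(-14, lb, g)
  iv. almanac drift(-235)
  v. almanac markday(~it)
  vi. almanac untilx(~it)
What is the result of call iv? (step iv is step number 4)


Answer: 1801-06-10

Derivation:
// almanac monthend() => 1802-01-31
// remeasure asunit(v: -5/2, u_from: C, u_to: m) => ToolError: incompatible units
// remeasure asunit(v: -14, u_from: lb, u_to: g) => -317514659/50000
// almanac drift(n: -235) => 1801-06-10
// almanac markday(d: ~it) => 1801-06-10
// almanac untilx(d: ~it) => 0


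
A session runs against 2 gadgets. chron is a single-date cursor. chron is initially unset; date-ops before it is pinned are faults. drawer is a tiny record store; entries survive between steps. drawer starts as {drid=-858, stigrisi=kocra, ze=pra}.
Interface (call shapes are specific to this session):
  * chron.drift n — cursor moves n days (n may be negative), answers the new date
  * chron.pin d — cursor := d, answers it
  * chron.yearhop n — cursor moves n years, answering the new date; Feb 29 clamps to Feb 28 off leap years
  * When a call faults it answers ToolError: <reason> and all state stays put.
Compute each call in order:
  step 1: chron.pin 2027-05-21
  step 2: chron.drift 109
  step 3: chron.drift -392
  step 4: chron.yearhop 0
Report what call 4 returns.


# 1. chron.pin(d→2027-05-21) => 2027-05-21
# 2. chron.drift(n→109) => 2027-09-07
# 3. chron.drift(n→-392) => 2026-08-11
# 4. chron.yearhop(n→0) => 2026-08-11

Answer: 2026-08-11


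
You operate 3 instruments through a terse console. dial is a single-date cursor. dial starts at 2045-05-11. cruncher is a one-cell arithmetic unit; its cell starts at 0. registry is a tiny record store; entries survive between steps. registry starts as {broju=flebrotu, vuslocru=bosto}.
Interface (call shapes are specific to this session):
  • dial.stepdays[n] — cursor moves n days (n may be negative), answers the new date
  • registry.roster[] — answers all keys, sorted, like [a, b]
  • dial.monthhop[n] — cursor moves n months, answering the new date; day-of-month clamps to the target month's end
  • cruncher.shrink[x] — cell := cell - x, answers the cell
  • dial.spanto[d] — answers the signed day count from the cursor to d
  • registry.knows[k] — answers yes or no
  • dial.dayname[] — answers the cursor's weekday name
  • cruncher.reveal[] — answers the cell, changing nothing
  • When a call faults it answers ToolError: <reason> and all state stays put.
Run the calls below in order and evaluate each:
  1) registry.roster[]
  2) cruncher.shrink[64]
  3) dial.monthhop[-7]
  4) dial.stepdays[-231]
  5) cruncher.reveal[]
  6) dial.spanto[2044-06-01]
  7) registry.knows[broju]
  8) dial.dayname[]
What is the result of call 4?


Answer: 2044-02-23

Derivation:
==> registry.roster()
<== [broju, vuslocru]
==> cruncher.shrink(x: 64)
<== -64
==> dial.monthhop(n: -7)
<== 2044-10-11
==> dial.stepdays(n: -231)
<== 2044-02-23
==> cruncher.reveal()
<== -64
==> dial.spanto(d: 2044-06-01)
<== 99
==> registry.knows(k: broju)
<== yes
==> dial.dayname()
<== Tuesday


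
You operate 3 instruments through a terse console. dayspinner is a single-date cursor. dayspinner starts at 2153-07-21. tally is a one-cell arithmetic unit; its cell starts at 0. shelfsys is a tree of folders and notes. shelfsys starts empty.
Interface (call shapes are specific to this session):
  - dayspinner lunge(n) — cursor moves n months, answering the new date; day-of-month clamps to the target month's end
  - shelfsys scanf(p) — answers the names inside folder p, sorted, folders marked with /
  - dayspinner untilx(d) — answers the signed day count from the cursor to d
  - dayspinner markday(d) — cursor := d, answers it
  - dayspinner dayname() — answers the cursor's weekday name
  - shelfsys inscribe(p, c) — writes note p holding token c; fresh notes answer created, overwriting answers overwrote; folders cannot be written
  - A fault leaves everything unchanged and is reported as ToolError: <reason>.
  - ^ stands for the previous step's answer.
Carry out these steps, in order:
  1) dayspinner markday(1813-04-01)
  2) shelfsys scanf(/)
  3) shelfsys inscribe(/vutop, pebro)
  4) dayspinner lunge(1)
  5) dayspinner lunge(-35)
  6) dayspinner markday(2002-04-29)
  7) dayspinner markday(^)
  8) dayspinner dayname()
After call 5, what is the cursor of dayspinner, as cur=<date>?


Answer: cur=1810-06-01

Derivation:
# dayspinner markday(d: 1813-04-01) -> 1813-04-01
# shelfsys scanf(p: /) -> []
# shelfsys inscribe(p: /vutop, c: pebro) -> created
# dayspinner lunge(n: 1) -> 1813-05-01
# dayspinner lunge(n: -35) -> 1810-06-01
# dayspinner markday(d: 2002-04-29) -> 2002-04-29
# dayspinner markday(d: ^) -> 2002-04-29
# dayspinner dayname() -> Monday


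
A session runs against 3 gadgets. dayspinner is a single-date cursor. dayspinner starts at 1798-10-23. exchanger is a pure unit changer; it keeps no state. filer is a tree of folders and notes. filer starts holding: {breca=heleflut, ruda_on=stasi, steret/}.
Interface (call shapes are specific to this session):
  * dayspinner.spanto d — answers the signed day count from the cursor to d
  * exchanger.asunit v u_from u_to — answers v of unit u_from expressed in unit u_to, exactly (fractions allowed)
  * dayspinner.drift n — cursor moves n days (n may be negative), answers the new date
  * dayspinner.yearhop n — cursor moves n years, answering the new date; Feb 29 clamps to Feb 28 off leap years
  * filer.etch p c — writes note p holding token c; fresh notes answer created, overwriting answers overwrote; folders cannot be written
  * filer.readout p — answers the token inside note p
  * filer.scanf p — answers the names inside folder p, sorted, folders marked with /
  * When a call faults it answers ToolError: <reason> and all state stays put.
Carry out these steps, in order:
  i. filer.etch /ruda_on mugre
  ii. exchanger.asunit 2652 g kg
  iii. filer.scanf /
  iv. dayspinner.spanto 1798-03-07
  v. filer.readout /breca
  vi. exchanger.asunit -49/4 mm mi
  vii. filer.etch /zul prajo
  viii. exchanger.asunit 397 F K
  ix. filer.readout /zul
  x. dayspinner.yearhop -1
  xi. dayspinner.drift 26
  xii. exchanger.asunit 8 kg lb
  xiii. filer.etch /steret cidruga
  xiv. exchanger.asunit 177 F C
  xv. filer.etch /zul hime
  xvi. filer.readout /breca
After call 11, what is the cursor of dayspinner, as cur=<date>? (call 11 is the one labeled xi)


Answer: cur=1797-11-18

Derivation:
-- 1. etch(p='/ruda_on', c='mugre') -> overwrote
-- 2. asunit(v='2652', u_from='g', u_to='kg') -> 663/250
-- 3. scanf(p='/') -> [breca, ruda_on, steret/]
-- 4. spanto(d='1798-03-07') -> -230
-- 5. readout(p='/breca') -> heleflut
-- 6. asunit(v='-49/4', u_from='mm', u_to='mi') -> -49/6437376
-- 7. etch(p='/zul', c='prajo') -> created
-- 8. asunit(v='397', u_from='F', u_to='K') -> 85667/180
-- 9. readout(p='/zul') -> prajo
-- 10. yearhop(n='-1') -> 1797-10-23
-- 11. drift(n='26') -> 1797-11-18
-- 12. asunit(v='8', u_from='kg', u_to='lb') -> 800000000/45359237
-- 13. etch(p='/steret', c='cidruga') -> ToolError: is a directory
-- 14. asunit(v='177', u_from='F', u_to='C') -> 725/9
-- 15. etch(p='/zul', c='hime') -> overwrote
-- 16. readout(p='/breca') -> heleflut


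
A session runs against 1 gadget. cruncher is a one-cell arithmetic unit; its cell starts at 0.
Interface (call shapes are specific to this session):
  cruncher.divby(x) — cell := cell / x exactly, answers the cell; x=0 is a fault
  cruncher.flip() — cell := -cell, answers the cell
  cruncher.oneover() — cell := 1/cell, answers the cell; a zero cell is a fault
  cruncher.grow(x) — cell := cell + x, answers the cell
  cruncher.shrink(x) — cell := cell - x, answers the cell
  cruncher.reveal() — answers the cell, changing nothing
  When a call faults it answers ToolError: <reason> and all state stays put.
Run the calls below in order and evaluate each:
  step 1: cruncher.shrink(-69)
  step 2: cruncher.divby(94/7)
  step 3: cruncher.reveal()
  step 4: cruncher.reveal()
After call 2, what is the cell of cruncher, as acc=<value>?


Answer: acc=483/94

Derivation:
% cruncher.shrink x=-69
:: 69
% cruncher.divby x=94/7
:: 483/94
% cruncher.reveal
:: 483/94
% cruncher.reveal
:: 483/94


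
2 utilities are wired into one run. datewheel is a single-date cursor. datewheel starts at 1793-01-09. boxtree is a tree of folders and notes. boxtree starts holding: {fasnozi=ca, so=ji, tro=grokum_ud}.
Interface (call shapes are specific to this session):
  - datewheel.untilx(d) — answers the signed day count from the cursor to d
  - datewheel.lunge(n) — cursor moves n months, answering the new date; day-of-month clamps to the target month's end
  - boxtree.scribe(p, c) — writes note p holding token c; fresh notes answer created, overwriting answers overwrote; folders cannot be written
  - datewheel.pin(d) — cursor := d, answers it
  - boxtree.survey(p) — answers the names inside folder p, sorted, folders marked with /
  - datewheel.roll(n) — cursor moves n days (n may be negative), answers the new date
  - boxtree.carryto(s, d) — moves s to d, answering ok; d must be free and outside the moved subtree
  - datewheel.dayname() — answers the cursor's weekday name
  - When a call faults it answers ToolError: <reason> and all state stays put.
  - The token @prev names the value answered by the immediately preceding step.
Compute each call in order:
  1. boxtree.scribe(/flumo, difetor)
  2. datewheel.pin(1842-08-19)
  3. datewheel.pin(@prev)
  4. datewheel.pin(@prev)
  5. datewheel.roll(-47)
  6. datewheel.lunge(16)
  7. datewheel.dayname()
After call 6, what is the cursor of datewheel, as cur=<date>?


Now I run boxtree.scribe(p=/flumo, c=difetor), and see created.
Next I call datewheel.pin(d=1842-08-19), and observe 1842-08-19.
Using datewheel.pin(d=@prev), and see 1842-08-19.
Next I call datewheel.pin(d=@prev), giving 1842-08-19.
Next I call datewheel.roll(n=-47), and get 1842-07-03.
Calling datewheel.lunge(n=16), → 1843-11-03.
Then datewheel.dayname(), and see Friday.

Answer: cur=1843-11-03


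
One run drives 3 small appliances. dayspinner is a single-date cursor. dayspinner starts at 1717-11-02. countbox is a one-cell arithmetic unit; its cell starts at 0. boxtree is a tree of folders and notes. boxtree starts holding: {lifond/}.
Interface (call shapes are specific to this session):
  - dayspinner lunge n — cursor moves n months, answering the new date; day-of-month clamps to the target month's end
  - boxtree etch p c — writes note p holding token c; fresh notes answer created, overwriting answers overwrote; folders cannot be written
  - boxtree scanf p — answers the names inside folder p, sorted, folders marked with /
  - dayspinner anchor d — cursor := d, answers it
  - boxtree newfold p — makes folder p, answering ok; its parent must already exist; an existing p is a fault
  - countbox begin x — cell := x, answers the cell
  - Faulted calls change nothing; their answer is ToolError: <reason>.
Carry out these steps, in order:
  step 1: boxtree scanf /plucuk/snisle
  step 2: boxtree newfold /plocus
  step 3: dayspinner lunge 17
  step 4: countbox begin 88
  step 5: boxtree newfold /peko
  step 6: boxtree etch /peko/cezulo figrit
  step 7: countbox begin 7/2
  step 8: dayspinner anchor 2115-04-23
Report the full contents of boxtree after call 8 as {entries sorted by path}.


·→ boxtree scanf(/plucuk/snisle)
·← ToolError: not found
·→ boxtree newfold(/plocus)
·← ok
·→ dayspinner lunge(17)
·← 1719-04-02
·→ countbox begin(88)
·← 88
·→ boxtree newfold(/peko)
·← ok
·→ boxtree etch(/peko/cezulo, figrit)
·← created
·→ countbox begin(7/2)
·← 7/2
·→ dayspinner anchor(2115-04-23)
·← 2115-04-23

Answer: {lifond/, peko/, peko/cezulo=figrit, plocus/}


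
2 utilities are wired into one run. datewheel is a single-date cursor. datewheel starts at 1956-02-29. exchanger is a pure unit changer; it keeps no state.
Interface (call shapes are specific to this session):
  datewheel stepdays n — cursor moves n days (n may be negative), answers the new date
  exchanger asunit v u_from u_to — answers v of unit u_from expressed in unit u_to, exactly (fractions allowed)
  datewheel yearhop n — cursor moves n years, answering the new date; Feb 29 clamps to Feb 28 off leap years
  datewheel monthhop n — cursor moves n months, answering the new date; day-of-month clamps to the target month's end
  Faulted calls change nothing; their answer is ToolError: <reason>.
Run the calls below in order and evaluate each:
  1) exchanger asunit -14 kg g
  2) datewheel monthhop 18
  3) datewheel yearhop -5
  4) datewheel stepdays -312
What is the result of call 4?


Answer: 1951-10-22

Derivation:
CALL exchanger asunit[v=-14; u_from=kg; u_to=g]
RET  -14000
CALL datewheel monthhop[n=18]
RET  1957-08-29
CALL datewheel yearhop[n=-5]
RET  1952-08-29
CALL datewheel stepdays[n=-312]
RET  1951-10-22


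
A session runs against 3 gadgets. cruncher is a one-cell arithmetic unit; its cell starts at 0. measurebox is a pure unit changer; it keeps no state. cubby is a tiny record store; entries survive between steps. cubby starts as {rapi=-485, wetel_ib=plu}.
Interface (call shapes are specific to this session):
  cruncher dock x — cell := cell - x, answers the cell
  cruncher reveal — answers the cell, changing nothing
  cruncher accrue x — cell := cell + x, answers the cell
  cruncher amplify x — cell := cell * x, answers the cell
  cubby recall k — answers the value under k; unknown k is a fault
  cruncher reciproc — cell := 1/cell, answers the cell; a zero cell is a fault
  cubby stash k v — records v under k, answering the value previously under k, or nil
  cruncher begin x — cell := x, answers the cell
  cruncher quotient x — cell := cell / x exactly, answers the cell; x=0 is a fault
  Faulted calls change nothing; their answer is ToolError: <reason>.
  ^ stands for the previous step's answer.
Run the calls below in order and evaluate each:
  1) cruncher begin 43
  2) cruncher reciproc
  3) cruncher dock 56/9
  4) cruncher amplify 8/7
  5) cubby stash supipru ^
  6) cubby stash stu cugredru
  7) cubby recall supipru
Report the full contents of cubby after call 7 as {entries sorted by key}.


>>> cruncher begin x='43'
[out] 43
>>> cruncher reciproc
[out] 1/43
>>> cruncher dock x='56/9'
[out] -2399/387
>>> cruncher amplify x='8/7'
[out] -19192/2709
>>> cubby stash k='supipru' v='^'
[out] nil
>>> cubby stash k='stu' v='cugredru'
[out] nil
>>> cubby recall k='supipru'
[out] -19192/2709

Answer: {rapi=-485, stu=cugredru, supipru=-19192/2709, wetel_ib=plu}


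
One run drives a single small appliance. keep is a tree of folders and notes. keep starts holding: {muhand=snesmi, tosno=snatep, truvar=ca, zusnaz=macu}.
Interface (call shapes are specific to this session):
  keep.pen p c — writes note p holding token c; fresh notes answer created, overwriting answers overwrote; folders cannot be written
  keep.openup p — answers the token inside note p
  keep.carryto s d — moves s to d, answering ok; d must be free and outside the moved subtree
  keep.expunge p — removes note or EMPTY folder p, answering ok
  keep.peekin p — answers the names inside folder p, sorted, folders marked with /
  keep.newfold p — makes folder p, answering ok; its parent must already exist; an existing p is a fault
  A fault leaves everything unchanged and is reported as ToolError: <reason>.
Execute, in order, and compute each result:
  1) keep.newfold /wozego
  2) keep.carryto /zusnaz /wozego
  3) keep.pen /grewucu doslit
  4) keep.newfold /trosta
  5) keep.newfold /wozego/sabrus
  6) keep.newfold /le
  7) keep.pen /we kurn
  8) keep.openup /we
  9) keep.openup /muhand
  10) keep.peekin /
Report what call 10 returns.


Answer: [grewucu, le/, muhand, tosno, trosta/, truvar, we, wozego/, zusnaz]

Derivation:
~$ newfold p='/wozego'
= ok
~$ carryto s='/zusnaz' d='/wozego'
= ToolError: exists
~$ pen p='/grewucu' c='doslit'
= created
~$ newfold p='/trosta'
= ok
~$ newfold p='/wozego/sabrus'
= ok
~$ newfold p='/le'
= ok
~$ pen p='/we' c='kurn'
= created
~$ openup p='/we'
= kurn
~$ openup p='/muhand'
= snesmi
~$ peekin p='/'
= [grewucu, le/, muhand, tosno, trosta/, truvar, we, wozego/, zusnaz]


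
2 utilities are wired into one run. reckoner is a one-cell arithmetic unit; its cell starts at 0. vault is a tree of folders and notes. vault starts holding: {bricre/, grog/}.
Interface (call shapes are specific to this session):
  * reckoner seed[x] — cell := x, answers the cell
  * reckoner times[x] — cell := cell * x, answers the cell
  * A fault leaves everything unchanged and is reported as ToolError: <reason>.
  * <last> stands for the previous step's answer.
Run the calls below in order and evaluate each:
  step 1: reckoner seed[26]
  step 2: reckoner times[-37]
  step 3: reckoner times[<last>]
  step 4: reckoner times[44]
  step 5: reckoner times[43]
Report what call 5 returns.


Answer: 1750940048

Derivation:
-- reckoner seed(x→26) ~> 26
-- reckoner times(x→-37) ~> -962
-- reckoner times(x→<last>) ~> 925444
-- reckoner times(x→44) ~> 40719536
-- reckoner times(x→43) ~> 1750940048


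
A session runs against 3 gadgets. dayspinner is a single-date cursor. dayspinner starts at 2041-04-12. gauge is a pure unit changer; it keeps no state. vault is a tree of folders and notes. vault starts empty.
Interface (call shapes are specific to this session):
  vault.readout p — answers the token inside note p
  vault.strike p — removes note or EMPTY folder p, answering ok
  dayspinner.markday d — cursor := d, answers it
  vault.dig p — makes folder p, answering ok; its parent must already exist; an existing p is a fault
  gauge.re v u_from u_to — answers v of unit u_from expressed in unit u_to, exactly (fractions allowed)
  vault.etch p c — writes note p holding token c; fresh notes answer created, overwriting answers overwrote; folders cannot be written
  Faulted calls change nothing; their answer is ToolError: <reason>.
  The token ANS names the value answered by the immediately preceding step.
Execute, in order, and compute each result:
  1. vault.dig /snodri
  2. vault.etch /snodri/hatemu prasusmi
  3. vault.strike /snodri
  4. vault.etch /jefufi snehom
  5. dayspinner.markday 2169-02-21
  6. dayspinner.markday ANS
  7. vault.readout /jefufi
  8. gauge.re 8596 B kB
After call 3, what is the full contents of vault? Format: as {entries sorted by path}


CALL vault.dig[/snodri]
RET  ok
CALL vault.etch[/snodri/hatemu; prasusmi]
RET  created
CALL vault.strike[/snodri]
RET  ToolError: not empty
CALL vault.etch[/jefufi; snehom]
RET  created
CALL dayspinner.markday[2169-02-21]
RET  2169-02-21
CALL dayspinner.markday[ANS]
RET  2169-02-21
CALL vault.readout[/jefufi]
RET  snehom
CALL gauge.re[8596; B; kB]
RET  2149/250

Answer: {snodri/, snodri/hatemu=prasusmi}


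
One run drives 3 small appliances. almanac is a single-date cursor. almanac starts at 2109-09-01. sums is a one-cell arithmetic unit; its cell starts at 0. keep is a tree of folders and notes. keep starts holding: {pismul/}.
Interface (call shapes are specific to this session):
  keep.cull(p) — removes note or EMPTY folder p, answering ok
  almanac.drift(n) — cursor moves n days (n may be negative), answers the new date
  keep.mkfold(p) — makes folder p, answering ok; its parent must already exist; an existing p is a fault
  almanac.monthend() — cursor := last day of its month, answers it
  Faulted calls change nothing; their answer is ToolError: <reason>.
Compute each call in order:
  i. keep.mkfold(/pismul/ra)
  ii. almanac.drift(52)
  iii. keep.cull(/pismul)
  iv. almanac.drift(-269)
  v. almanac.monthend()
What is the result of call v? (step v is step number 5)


Answer: 2109-01-31

Derivation:
Act: keep.mkfold[p=/pismul/ra]
Obs: ok
Act: almanac.drift[n=52]
Obs: 2109-10-23
Act: keep.cull[p=/pismul]
Obs: ToolError: not empty
Act: almanac.drift[n=-269]
Obs: 2109-01-27
Act: almanac.monthend[]
Obs: 2109-01-31


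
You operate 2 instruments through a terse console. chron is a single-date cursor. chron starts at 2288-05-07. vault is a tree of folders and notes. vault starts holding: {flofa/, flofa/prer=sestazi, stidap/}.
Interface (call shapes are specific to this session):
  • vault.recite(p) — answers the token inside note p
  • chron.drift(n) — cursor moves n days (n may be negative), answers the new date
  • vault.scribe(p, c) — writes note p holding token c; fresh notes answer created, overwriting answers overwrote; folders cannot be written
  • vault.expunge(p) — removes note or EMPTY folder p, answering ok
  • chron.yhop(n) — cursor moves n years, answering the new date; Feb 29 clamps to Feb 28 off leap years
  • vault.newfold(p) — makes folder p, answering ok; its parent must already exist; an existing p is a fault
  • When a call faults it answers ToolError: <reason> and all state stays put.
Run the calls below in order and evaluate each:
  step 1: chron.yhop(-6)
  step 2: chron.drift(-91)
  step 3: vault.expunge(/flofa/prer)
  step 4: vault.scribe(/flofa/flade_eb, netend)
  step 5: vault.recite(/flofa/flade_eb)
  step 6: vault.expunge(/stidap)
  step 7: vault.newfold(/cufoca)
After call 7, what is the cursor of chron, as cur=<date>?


==> chron.yhop(n=-6)
<== 2282-05-07
==> chron.drift(n=-91)
<== 2282-02-05
==> vault.expunge(p=/flofa/prer)
<== ok
==> vault.scribe(p=/flofa/flade_eb, c=netend)
<== created
==> vault.recite(p=/flofa/flade_eb)
<== netend
==> vault.expunge(p=/stidap)
<== ok
==> vault.newfold(p=/cufoca)
<== ok

Answer: cur=2282-02-05


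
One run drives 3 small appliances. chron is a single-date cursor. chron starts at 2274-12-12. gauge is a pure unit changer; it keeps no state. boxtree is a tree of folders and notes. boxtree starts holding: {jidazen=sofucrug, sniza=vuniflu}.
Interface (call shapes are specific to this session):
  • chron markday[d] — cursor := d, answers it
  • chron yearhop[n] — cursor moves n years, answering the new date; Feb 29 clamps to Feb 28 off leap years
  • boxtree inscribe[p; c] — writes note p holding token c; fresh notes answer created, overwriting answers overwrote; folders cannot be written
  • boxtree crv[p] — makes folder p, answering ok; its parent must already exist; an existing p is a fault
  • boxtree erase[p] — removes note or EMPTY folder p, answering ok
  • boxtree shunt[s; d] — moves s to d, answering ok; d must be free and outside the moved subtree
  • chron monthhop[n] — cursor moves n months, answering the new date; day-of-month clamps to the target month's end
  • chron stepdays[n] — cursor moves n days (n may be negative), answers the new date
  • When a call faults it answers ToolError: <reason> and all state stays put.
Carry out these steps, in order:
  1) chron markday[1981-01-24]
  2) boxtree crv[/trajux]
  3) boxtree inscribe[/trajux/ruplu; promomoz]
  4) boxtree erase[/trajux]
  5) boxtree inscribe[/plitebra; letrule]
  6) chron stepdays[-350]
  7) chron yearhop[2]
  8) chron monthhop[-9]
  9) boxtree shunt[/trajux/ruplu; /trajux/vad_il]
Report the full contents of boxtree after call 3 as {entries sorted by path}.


Answer: {jidazen=sofucrug, sniza=vuniflu, trajux/, trajux/ruplu=promomoz}

Derivation:
CALL chron markday[d: 1981-01-24]
RET  1981-01-24
CALL boxtree crv[p: /trajux]
RET  ok
CALL boxtree inscribe[p: /trajux/ruplu; c: promomoz]
RET  created
CALL boxtree erase[p: /trajux]
RET  ToolError: not empty
CALL boxtree inscribe[p: /plitebra; c: letrule]
RET  created
CALL chron stepdays[n: -350]
RET  1980-02-09
CALL chron yearhop[n: 2]
RET  1982-02-09
CALL chron monthhop[n: -9]
RET  1981-05-09
CALL boxtree shunt[s: /trajux/ruplu; d: /trajux/vad_il]
RET  ok


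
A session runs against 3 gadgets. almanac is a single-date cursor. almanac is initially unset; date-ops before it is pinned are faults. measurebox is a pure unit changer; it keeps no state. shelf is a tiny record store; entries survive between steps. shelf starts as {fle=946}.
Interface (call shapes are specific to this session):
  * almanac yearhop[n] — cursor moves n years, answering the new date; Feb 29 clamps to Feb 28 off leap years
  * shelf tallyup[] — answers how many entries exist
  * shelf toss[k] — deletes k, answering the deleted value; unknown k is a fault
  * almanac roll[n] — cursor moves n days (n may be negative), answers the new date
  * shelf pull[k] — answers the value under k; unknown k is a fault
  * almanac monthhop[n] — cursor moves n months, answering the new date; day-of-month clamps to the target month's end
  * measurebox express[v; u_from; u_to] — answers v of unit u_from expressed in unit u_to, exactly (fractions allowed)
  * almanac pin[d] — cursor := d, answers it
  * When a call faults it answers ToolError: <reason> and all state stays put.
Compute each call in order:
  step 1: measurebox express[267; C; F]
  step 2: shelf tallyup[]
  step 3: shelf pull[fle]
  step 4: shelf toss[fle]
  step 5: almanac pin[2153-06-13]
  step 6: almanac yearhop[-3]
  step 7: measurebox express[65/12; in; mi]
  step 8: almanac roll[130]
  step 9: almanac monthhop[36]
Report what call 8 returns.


·→ measurebox express(v=267, u_from=C, u_to=F)
·← 2563/5
·→ shelf tallyup()
·← 1
·→ shelf pull(k=fle)
·← 946
·→ shelf toss(k=fle)
·← 946
·→ almanac pin(d=2153-06-13)
·← 2153-06-13
·→ almanac yearhop(n=-3)
·← 2150-06-13
·→ measurebox express(v=65/12, u_from=in, u_to=mi)
·← 13/152064
·→ almanac roll(n=130)
·← 2150-10-21
·→ almanac monthhop(n=36)
·← 2153-10-21

Answer: 2150-10-21


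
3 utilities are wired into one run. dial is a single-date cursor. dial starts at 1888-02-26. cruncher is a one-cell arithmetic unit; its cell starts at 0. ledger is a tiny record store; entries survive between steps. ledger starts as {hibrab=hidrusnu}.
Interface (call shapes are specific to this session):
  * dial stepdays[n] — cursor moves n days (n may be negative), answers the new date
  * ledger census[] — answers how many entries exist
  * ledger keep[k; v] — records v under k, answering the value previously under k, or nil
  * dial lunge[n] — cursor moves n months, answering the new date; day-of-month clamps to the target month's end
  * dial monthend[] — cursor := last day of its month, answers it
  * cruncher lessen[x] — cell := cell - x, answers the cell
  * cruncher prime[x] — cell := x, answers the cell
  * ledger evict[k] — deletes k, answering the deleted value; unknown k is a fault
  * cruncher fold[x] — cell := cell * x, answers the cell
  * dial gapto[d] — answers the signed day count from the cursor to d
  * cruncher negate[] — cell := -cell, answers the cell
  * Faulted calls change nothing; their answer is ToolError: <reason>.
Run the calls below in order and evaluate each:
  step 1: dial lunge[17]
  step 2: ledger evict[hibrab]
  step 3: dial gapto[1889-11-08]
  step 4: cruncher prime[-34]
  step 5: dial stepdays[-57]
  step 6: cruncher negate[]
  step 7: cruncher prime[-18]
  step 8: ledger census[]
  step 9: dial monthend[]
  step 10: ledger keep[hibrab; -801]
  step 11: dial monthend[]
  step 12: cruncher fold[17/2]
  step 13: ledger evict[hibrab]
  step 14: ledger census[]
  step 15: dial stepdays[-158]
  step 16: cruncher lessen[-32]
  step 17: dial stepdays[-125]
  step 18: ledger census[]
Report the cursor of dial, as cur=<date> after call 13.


>> dial lunge(n→17)
<< 1889-07-26
>> ledger evict(k→hibrab)
<< hidrusnu
>> dial gapto(d→1889-11-08)
<< 105
>> cruncher prime(x→-34)
<< -34
>> dial stepdays(n→-57)
<< 1889-05-30
>> cruncher negate()
<< 34
>> cruncher prime(x→-18)
<< -18
>> ledger census()
<< 0
>> dial monthend()
<< 1889-05-31
>> ledger keep(k→hibrab, v→-801)
<< nil
>> dial monthend()
<< 1889-05-31
>> cruncher fold(x→17/2)
<< -153
>> ledger evict(k→hibrab)
<< -801
>> ledger census()
<< 0
>> dial stepdays(n→-158)
<< 1888-12-24
>> cruncher lessen(x→-32)
<< -121
>> dial stepdays(n→-125)
<< 1888-08-21
>> ledger census()
<< 0

Answer: cur=1889-05-31


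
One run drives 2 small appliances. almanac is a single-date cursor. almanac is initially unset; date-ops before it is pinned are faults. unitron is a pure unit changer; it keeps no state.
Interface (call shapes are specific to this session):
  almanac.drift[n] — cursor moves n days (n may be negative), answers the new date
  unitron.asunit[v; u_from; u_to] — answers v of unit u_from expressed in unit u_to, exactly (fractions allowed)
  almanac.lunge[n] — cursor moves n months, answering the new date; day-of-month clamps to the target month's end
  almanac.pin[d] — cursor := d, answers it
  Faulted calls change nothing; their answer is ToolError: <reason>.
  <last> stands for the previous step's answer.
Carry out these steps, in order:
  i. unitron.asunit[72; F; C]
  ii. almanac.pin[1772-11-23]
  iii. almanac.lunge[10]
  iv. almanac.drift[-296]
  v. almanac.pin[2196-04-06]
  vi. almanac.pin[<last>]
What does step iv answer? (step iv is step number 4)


Answer: 1772-12-01

Derivation:
→ unitron.asunit(v=72, u_from=F, u_to=C)
← 200/9
→ almanac.pin(d=1772-11-23)
← 1772-11-23
→ almanac.lunge(n=10)
← 1773-09-23
→ almanac.drift(n=-296)
← 1772-12-01
→ almanac.pin(d=2196-04-06)
← 2196-04-06
→ almanac.pin(d=<last>)
← 2196-04-06


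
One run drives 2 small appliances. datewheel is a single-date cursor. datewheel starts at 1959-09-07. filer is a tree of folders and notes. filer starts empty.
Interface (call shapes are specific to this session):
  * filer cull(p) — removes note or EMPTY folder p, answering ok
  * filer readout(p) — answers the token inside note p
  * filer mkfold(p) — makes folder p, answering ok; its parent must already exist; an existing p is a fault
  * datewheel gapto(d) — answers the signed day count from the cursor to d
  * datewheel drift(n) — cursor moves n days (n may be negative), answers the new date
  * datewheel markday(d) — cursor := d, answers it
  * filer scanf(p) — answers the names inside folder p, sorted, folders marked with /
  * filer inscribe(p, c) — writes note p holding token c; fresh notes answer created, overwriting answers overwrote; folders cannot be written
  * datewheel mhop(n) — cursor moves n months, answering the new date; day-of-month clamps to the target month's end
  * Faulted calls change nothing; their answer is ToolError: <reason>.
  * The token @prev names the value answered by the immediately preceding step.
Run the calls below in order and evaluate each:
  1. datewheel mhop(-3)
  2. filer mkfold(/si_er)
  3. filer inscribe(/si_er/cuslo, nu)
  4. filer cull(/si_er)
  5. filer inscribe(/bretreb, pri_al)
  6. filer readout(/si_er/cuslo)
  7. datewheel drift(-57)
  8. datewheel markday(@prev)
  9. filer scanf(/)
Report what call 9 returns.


;; datewheel mhop(n='-3') : 1959-06-07
;; filer mkfold(p='/si_er') : ok
;; filer inscribe(p='/si_er/cuslo', c='nu') : created
;; filer cull(p='/si_er') : ToolError: not empty
;; filer inscribe(p='/bretreb', c='pri_al') : created
;; filer readout(p='/si_er/cuslo') : nu
;; datewheel drift(n='-57') : 1959-04-11
;; datewheel markday(d='@prev') : 1959-04-11
;; filer scanf(p='/') : [bretreb, si_er/]

Answer: [bretreb, si_er/]


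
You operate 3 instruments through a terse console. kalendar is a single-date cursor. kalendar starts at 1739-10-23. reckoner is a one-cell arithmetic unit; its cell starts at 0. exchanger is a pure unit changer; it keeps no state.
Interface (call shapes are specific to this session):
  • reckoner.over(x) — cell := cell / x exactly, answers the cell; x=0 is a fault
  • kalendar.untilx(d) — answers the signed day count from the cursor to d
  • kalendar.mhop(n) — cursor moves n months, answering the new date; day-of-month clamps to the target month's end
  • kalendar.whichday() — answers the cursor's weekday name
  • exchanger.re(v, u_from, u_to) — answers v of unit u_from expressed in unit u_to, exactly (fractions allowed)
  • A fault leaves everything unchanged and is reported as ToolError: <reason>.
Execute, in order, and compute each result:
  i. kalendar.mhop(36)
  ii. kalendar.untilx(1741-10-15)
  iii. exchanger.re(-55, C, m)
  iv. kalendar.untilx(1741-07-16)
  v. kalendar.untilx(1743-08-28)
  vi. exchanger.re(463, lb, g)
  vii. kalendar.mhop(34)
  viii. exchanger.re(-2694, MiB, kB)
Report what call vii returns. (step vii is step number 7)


Answer: 1745-08-23

Derivation:
Invoking kalendar.mhop on n=36, → 1742-10-23.
I call kalendar.untilx on d=1741-10-15, and get -373.
I run exchanger.re on v=-55, u_from=C, u_to=m, yielding ToolError: incompatible units.
I use kalendar.untilx on d=1741-07-16: -464.
Using kalendar.untilx on d=1743-08-28, yielding 309.
Using exchanger.re on v=463, u_from=lb, u_to=g, which returns 21001326731/100000.
Next I call kalendar.mhop on n=34, giving 1745-08-23.
Then exchanger.re on v=-2694, u_from=MiB, u_to=kB, yielding -353107968/125.


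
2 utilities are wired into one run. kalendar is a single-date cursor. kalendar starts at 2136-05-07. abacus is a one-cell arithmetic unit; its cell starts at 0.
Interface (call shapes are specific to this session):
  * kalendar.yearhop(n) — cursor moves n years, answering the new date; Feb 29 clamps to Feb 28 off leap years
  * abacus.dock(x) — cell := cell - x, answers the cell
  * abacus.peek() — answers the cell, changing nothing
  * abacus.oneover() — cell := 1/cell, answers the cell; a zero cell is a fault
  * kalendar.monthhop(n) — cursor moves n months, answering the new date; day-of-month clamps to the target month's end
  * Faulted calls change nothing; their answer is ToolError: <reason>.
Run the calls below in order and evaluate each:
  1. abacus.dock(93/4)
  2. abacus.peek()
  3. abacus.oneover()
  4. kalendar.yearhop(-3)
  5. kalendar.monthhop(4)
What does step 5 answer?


% abacus.dock 93/4
:: -93/4
% abacus.peek
:: -93/4
% abacus.oneover
:: -4/93
% kalendar.yearhop -3
:: 2133-05-07
% kalendar.monthhop 4
:: 2133-09-07

Answer: 2133-09-07
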